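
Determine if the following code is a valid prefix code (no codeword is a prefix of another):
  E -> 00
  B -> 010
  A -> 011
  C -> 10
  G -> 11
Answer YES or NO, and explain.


Checking each pair (does one codeword prefix another?):
  E='00' vs B='010': no prefix
  E='00' vs A='011': no prefix
  E='00' vs C='10': no prefix
  E='00' vs G='11': no prefix
  B='010' vs E='00': no prefix
  B='010' vs A='011': no prefix
  B='010' vs C='10': no prefix
  B='010' vs G='11': no prefix
  A='011' vs E='00': no prefix
  A='011' vs B='010': no prefix
  A='011' vs C='10': no prefix
  A='011' vs G='11': no prefix
  C='10' vs E='00': no prefix
  C='10' vs B='010': no prefix
  C='10' vs A='011': no prefix
  C='10' vs G='11': no prefix
  G='11' vs E='00': no prefix
  G='11' vs B='010': no prefix
  G='11' vs A='011': no prefix
  G='11' vs C='10': no prefix
No violation found over all pairs.

YES -- this is a valid prefix code. No codeword is a prefix of any other codeword.


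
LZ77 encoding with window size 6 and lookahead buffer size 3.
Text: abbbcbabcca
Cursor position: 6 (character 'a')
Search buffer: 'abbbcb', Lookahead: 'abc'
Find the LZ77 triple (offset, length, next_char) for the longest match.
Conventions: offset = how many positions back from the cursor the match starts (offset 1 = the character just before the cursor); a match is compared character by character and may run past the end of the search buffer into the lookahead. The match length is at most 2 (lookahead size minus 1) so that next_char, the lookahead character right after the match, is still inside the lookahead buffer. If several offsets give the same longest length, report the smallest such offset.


Try each offset into the search buffer:
  offset=1 (pos 5, char 'b'): match length 0
  offset=2 (pos 4, char 'c'): match length 0
  offset=3 (pos 3, char 'b'): match length 0
  offset=4 (pos 2, char 'b'): match length 0
  offset=5 (pos 1, char 'b'): match length 0
  offset=6 (pos 0, char 'a'): match length 2
Longest match has length 2 at offset 6.
next_char = character at position 6 + 2 = 8 -> 'c'

Best match: offset=6, length=2 (matching 'ab' starting at position 0)
LZ77 triple: (6, 2, 'c')


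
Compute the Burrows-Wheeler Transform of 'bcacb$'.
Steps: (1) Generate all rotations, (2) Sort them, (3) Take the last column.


Rotations (sorted):
  0: $bcacb -> last char: b
  1: acb$bc -> last char: c
  2: b$bcac -> last char: c
  3: bcacb$ -> last char: $
  4: cacb$b -> last char: b
  5: cb$bca -> last char: a


BWT = bcc$ba


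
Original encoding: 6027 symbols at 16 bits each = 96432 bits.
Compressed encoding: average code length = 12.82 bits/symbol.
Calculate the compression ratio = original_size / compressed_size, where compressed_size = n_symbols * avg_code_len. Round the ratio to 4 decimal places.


original_size = n_symbols * orig_bits = 6027 * 16 = 96432 bits
compressed_size = n_symbols * avg_code_len = 6027 * 12.82 = 77266.14 bits
ratio = original_size / compressed_size = 96432 / 77266.14 = 1.248

Compression ratio = 1.248


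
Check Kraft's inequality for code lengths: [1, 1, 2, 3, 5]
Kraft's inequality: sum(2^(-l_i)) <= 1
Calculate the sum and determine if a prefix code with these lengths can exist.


Sum = 2^(-1) + 2^(-1) + 2^(-2) + 2^(-3) + 2^(-5)
    = 0.5 + 0.5 + 0.25 + 0.125 + 0.03125
    = 45/32 = 1.40625
Since 1.40625 > 1, Kraft's inequality is NOT satisfied.
A prefix code with these lengths CANNOT exist.

Kraft sum = 1.40625. Not satisfied.


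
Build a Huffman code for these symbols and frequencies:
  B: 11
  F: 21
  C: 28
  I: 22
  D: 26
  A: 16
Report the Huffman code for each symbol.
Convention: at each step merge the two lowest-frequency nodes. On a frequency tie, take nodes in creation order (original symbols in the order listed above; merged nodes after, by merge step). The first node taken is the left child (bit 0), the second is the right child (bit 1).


Huffman tree construction:
Step 1: Merge B(11) + A(16) = 27
Step 2: Merge F(21) + I(22) = 43
Step 3: Merge D(26) + (B+A)(27) = 53
Step 4: Merge C(28) + (F+I)(43) = 71
Step 5: Merge (D+(B+A))(53) + (C+(F+I))(71) = 124
Read each symbol's code off the tree from the root (left child = 0, right child = 1).

Codes:
  B: 010 (length 3)
  F: 110 (length 3)
  C: 10 (length 2)
  I: 111 (length 3)
  D: 00 (length 2)
  A: 011 (length 3)
Average code length: 318/124 = 2.5645 bits/symbol


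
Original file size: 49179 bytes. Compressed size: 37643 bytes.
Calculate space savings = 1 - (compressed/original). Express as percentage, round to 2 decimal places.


ratio = compressed/original = 37643/49179 = 0.765428
savings = 1 - ratio = 1 - 0.765428 = 0.234572
as a percentage: 0.234572 * 100 = 23.46%

Space savings = 1 - 37643/49179 = 23.46%


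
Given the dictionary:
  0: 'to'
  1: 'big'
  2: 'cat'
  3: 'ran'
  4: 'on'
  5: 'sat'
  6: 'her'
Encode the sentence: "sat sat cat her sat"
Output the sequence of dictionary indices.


Look up each word in the dictionary:
  'sat' -> 5
  'sat' -> 5
  'cat' -> 2
  'her' -> 6
  'sat' -> 5

Encoded: [5, 5, 2, 6, 5]


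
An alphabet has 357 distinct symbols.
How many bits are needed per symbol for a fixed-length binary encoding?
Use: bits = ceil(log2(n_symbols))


log2(357) = 8.4798
Bracket: 2^8 = 256 < 357 <= 2^9 = 512
So ceil(log2(357)) = 9

bits = ceil(log2(357)) = ceil(8.4798) = 9 bits


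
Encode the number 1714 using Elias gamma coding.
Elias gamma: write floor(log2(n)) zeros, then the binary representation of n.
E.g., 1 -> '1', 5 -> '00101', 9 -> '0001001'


num_bits = floor(log2(1714)) + 1 = 11
leading_zeros = num_bits - 1 = 10
binary(1714) = 11010110010

Elias gamma(1714) = '0000000000' + '11010110010' = 000000000011010110010 (21 bits)


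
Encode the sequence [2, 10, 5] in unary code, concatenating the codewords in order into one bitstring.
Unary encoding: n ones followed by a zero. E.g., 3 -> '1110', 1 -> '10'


Encode each number as n ones followed by a terminating 0:
  2 -> 110 (3 bits)
  10 -> 11111111110 (11 bits)
  5 -> 111110 (6 bits)
Total length = 3 + 11 + 6 = 20 bits.

Unary([2, 10, 5]) = 11011111111110111110 (20 bits)


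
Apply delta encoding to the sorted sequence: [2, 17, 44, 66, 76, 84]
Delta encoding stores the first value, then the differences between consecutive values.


First value: 2
Deltas:
  17 - 2 = 15
  44 - 17 = 27
  66 - 44 = 22
  76 - 66 = 10
  84 - 76 = 8


Delta encoded: [2, 15, 27, 22, 10, 8]


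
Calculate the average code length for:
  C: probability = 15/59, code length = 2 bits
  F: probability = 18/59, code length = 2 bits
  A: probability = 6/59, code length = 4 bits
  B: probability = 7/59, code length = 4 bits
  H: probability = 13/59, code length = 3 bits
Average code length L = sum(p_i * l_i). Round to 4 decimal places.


Weighted contributions p_i * l_i:
  C: (15/59) * 2 = 30/59
  F: (18/59) * 2 = 36/59
  A: (6/59) * 4 = 24/59
  B: (7/59) * 4 = 28/59
  H: (13/59) * 3 = 39/59
Sum = (30 + 36 + 24 + 28 + 39)/59 = 157/59

L = 157/59 = 2.6610 bits/symbol


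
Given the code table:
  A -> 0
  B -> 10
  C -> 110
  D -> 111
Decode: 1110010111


Decoding:
111 -> D
0 -> A
0 -> A
10 -> B
111 -> D


Result: DAABD


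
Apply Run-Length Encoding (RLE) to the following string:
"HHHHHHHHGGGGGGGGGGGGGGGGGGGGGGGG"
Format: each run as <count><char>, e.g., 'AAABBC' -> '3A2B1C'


Scanning runs left to right:
  i=0: run of 'H' x 8 -> '8H'
  i=8: run of 'G' x 24 -> '24G'

RLE = 8H24G


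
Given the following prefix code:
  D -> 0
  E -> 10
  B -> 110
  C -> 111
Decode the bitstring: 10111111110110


Decoding step by step:
Bits 10 -> E
Bits 111 -> C
Bits 111 -> C
Bits 110 -> B
Bits 110 -> B


Decoded message: ECCBB


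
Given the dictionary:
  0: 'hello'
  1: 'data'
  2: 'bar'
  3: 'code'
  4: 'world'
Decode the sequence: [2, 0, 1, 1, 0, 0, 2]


Look up each index in the dictionary:
  2 -> 'bar'
  0 -> 'hello'
  1 -> 'data'
  1 -> 'data'
  0 -> 'hello'
  0 -> 'hello'
  2 -> 'bar'

Decoded: "bar hello data data hello hello bar"


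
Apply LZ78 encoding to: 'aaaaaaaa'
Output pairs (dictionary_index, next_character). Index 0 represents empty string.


LZ78 encoding steps:
Dictionary: {0: ''}
Step 1: w='' (idx 0), next='a' -> output (0, 'a'), add 'a' as idx 1
Step 2: w='a' (idx 1), next='a' -> output (1, 'a'), add 'aa' as idx 2
Step 3: w='aa' (idx 2), next='a' -> output (2, 'a'), add 'aaa' as idx 3
Step 4: w='aa' (idx 2), end of input -> output (2, '')


Encoded: [(0, 'a'), (1, 'a'), (2, 'a'), (2, '')]


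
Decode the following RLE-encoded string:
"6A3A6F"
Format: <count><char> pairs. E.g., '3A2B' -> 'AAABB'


Expanding each <count><char> pair:
  6A -> 'AAAAAA'
  3A -> 'AAA'
  6F -> 'FFFFFF'

Decoded = AAAAAAAAAFFFFFF


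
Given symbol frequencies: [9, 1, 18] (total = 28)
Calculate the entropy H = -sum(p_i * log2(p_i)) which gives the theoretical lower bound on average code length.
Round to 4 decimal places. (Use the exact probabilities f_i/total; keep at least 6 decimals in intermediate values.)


Per-symbol terms -p_i * log2(p_i) with p_i = f_i/28:
  p = 9/28 = 0.321429: log2(p) = -1.637430, -p*log2(p) = 0.526317
  p = 1/28 = 0.035714: log2(p) = -4.807355, -p*log2(p) = 0.171691
  p = 18/28 = 0.642857: log2(p) = -0.637430, -p*log2(p) = 0.409776
H = 0.526317 + 0.171691 + 0.409776 = 1.107784

H = 1.1078 bits/symbol


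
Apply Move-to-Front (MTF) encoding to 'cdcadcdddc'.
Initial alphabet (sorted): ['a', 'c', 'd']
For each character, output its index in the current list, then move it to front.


MTF encoding:
'c': index 1 in ['a', 'c', 'd'] -> ['c', 'a', 'd']
'd': index 2 in ['c', 'a', 'd'] -> ['d', 'c', 'a']
'c': index 1 in ['d', 'c', 'a'] -> ['c', 'd', 'a']
'a': index 2 in ['c', 'd', 'a'] -> ['a', 'c', 'd']
'd': index 2 in ['a', 'c', 'd'] -> ['d', 'a', 'c']
'c': index 2 in ['d', 'a', 'c'] -> ['c', 'd', 'a']
'd': index 1 in ['c', 'd', 'a'] -> ['d', 'c', 'a']
'd': index 0 in ['d', 'c', 'a'] -> ['d', 'c', 'a']
'd': index 0 in ['d', 'c', 'a'] -> ['d', 'c', 'a']
'c': index 1 in ['d', 'c', 'a'] -> ['c', 'd', 'a']


Output: [1, 2, 1, 2, 2, 2, 1, 0, 0, 1]


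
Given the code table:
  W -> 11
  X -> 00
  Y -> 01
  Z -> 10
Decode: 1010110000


Decoding:
10 -> Z
10 -> Z
11 -> W
00 -> X
00 -> X


Result: ZZWXX


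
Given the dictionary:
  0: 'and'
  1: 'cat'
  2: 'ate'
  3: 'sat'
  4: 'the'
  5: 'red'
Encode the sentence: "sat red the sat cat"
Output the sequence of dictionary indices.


Look up each word in the dictionary:
  'sat' -> 3
  'red' -> 5
  'the' -> 4
  'sat' -> 3
  'cat' -> 1

Encoded: [3, 5, 4, 3, 1]


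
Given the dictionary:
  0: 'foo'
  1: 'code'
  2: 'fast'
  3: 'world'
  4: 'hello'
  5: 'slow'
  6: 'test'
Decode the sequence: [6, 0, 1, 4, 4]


Look up each index in the dictionary:
  6 -> 'test'
  0 -> 'foo'
  1 -> 'code'
  4 -> 'hello'
  4 -> 'hello'

Decoded: "test foo code hello hello"


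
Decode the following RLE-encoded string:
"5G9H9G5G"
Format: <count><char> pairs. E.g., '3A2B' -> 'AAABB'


Expanding each <count><char> pair:
  5G -> 'GGGGG'
  9H -> 'HHHHHHHHH'
  9G -> 'GGGGGGGGG'
  5G -> 'GGGGG'

Decoded = GGGGGHHHHHHHHHGGGGGGGGGGGGGG


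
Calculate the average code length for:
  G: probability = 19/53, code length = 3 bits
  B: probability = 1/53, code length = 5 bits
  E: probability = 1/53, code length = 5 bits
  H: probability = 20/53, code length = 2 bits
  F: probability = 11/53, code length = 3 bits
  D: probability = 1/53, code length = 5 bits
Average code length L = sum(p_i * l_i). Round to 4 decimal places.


Weighted contributions p_i * l_i:
  G: (19/53) * 3 = 57/53
  B: (1/53) * 5 = 5/53
  E: (1/53) * 5 = 5/53
  H: (20/53) * 2 = 40/53
  F: (11/53) * 3 = 33/53
  D: (1/53) * 5 = 5/53
Sum = (57 + 5 + 5 + 40 + 33 + 5)/53 = 145/53

L = 145/53 = 2.7358 bits/symbol


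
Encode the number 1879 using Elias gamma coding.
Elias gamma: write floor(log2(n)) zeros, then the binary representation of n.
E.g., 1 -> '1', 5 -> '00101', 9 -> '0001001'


num_bits = floor(log2(1879)) + 1 = 11
leading_zeros = num_bits - 1 = 10
binary(1879) = 11101010111

Elias gamma(1879) = '0000000000' + '11101010111' = 000000000011101010111 (21 bits)


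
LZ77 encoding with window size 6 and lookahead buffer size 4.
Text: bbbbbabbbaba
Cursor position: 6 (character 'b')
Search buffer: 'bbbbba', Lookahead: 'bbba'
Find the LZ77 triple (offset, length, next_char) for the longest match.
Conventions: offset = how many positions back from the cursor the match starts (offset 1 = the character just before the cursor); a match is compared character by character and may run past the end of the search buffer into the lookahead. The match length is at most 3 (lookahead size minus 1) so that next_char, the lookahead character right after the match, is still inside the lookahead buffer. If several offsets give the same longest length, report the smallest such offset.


Try each offset into the search buffer:
  offset=1 (pos 5, char 'a'): match length 0
  offset=2 (pos 4, char 'b'): match length 1
  offset=3 (pos 3, char 'b'): match length 2
  offset=4 (pos 2, char 'b'): match length 3
  offset=5 (pos 1, char 'b'): match length 3
  offset=6 (pos 0, char 'b'): match length 3
Longest match has length 3, found at offsets 4, 5, 6; take the smallest, offset 4.
next_char = character at position 6 + 3 = 9 -> 'a'

Best match: offset=4, length=3 (matching 'bbb' starting at position 2)
LZ77 triple: (4, 3, 'a')


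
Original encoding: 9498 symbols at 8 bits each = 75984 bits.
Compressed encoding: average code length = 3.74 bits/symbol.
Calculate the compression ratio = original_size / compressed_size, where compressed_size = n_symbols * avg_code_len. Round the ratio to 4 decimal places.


original_size = n_symbols * orig_bits = 9498 * 8 = 75984 bits
compressed_size = n_symbols * avg_code_len = 9498 * 3.74 = 35522.52 bits
ratio = original_size / compressed_size = 75984 / 35522.52 = 2.139

Compression ratio = 2.139


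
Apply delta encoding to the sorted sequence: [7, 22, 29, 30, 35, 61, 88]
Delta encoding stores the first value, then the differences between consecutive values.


First value: 7
Deltas:
  22 - 7 = 15
  29 - 22 = 7
  30 - 29 = 1
  35 - 30 = 5
  61 - 35 = 26
  88 - 61 = 27


Delta encoded: [7, 15, 7, 1, 5, 26, 27]


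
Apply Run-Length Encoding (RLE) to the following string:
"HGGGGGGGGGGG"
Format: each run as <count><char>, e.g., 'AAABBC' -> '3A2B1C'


Scanning runs left to right:
  i=0: run of 'H' x 1 -> '1H'
  i=1: run of 'G' x 11 -> '11G'

RLE = 1H11G


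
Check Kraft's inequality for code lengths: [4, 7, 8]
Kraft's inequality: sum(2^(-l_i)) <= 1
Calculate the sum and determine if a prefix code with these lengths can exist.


Sum = 2^(-4) + 2^(-7) + 2^(-8)
    = 0.0625 + 0.0078125 + 0.00390625
    = 19/256 = 0.07421875
Since 0.07421875 <= 1, Kraft's inequality IS satisfied.
A prefix code with these lengths CAN exist.

Kraft sum = 0.07421875. Satisfied.


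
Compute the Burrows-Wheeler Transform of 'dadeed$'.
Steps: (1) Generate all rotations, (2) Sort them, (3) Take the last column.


Rotations (sorted):
  0: $dadeed -> last char: d
  1: adeed$d -> last char: d
  2: d$dadee -> last char: e
  3: dadeed$ -> last char: $
  4: deed$da -> last char: a
  5: ed$dade -> last char: e
  6: eed$dad -> last char: d


BWT = dde$aed


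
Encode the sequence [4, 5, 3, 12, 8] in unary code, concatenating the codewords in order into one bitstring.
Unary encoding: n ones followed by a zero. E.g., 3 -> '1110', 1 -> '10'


Encode each number as n ones followed by a terminating 0:
  4 -> 11110 (5 bits)
  5 -> 111110 (6 bits)
  3 -> 1110 (4 bits)
  12 -> 1111111111110 (13 bits)
  8 -> 111111110 (9 bits)
Total length = 5 + 6 + 4 + 13 + 9 = 37 bits.

Unary([4, 5, 3, 12, 8]) = 1111011111011101111111111110111111110 (37 bits)


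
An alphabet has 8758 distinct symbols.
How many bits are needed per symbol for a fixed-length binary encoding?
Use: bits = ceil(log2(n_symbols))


log2(8758) = 13.0964
Bracket: 2^13 = 8192 < 8758 <= 2^14 = 16384
So ceil(log2(8758)) = 14

bits = ceil(log2(8758)) = ceil(13.0964) = 14 bits


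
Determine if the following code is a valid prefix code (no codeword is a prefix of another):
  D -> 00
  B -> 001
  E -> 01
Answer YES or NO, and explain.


Checking each pair (does one codeword prefix another?):
  D='00' vs B='001': prefix -- VIOLATION

NO -- this is NOT a valid prefix code. D (00) is a prefix of B (001).


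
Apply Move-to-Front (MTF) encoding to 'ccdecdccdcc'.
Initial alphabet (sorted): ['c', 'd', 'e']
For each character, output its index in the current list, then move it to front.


MTF encoding:
'c': index 0 in ['c', 'd', 'e'] -> ['c', 'd', 'e']
'c': index 0 in ['c', 'd', 'e'] -> ['c', 'd', 'e']
'd': index 1 in ['c', 'd', 'e'] -> ['d', 'c', 'e']
'e': index 2 in ['d', 'c', 'e'] -> ['e', 'd', 'c']
'c': index 2 in ['e', 'd', 'c'] -> ['c', 'e', 'd']
'd': index 2 in ['c', 'e', 'd'] -> ['d', 'c', 'e']
'c': index 1 in ['d', 'c', 'e'] -> ['c', 'd', 'e']
'c': index 0 in ['c', 'd', 'e'] -> ['c', 'd', 'e']
'd': index 1 in ['c', 'd', 'e'] -> ['d', 'c', 'e']
'c': index 1 in ['d', 'c', 'e'] -> ['c', 'd', 'e']
'c': index 0 in ['c', 'd', 'e'] -> ['c', 'd', 'e']


Output: [0, 0, 1, 2, 2, 2, 1, 0, 1, 1, 0]


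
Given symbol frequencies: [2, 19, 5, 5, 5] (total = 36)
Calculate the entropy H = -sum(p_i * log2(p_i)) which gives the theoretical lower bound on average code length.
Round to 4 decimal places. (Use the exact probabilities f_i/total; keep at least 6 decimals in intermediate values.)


Per-symbol terms -p_i * log2(p_i) with p_i = f_i/36:
  p = 2/36 = 0.055556: log2(p) = -4.169925, -p*log2(p) = 0.231663
  p = 19/36 = 0.527778: log2(p) = -0.921997, -p*log2(p) = 0.486610
  p = 5/36 = 0.138889: log2(p) = -2.847997, -p*log2(p) = 0.395555
  p = 5/36 = 0.138889: log2(p) = -2.847997, -p*log2(p) = 0.395555
  p = 5/36 = 0.138889: log2(p) = -2.847997, -p*log2(p) = 0.395555
H = 0.231663 + 0.486610 + 0.395555 + 0.395555 + 0.395555 = 1.904938

H = 1.9049 bits/symbol


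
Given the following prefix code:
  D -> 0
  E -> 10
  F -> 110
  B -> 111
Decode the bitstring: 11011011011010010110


Decoding step by step:
Bits 110 -> F
Bits 110 -> F
Bits 110 -> F
Bits 110 -> F
Bits 10 -> E
Bits 0 -> D
Bits 10 -> E
Bits 110 -> F


Decoded message: FFFFEDEF


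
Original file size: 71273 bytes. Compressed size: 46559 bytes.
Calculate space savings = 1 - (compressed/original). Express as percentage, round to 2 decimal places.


ratio = compressed/original = 46559/71273 = 0.653249
savings = 1 - ratio = 1 - 0.653249 = 0.346751
as a percentage: 0.346751 * 100 = 34.68%

Space savings = 1 - 46559/71273 = 34.68%


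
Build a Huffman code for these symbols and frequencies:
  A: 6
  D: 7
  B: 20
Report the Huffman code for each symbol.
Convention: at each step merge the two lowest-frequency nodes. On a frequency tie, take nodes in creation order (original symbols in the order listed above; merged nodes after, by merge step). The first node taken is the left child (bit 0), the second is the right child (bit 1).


Huffman tree construction:
Step 1: Merge A(6) + D(7) = 13
Step 2: Merge (A+D)(13) + B(20) = 33
Read each symbol's code off the tree from the root (left child = 0, right child = 1).

Codes:
  A: 00 (length 2)
  D: 01 (length 2)
  B: 1 (length 1)
Average code length: 46/33 = 1.3939 bits/symbol


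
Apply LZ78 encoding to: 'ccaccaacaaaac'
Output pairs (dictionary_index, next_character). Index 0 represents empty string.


LZ78 encoding steps:
Dictionary: {0: ''}
Step 1: w='' (idx 0), next='c' -> output (0, 'c'), add 'c' as idx 1
Step 2: w='c' (idx 1), next='a' -> output (1, 'a'), add 'ca' as idx 2
Step 3: w='c' (idx 1), next='c' -> output (1, 'c'), add 'cc' as idx 3
Step 4: w='' (idx 0), next='a' -> output (0, 'a'), add 'a' as idx 4
Step 5: w='a' (idx 4), next='c' -> output (4, 'c'), add 'ac' as idx 5
Step 6: w='a' (idx 4), next='a' -> output (4, 'a'), add 'aa' as idx 6
Step 7: w='aa' (idx 6), next='c' -> output (6, 'c'), add 'aac' as idx 7


Encoded: [(0, 'c'), (1, 'a'), (1, 'c'), (0, 'a'), (4, 'c'), (4, 'a'), (6, 'c')]


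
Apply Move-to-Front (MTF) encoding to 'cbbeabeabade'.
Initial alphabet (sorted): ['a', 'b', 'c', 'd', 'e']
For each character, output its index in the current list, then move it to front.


MTF encoding:
'c': index 2 in ['a', 'b', 'c', 'd', 'e'] -> ['c', 'a', 'b', 'd', 'e']
'b': index 2 in ['c', 'a', 'b', 'd', 'e'] -> ['b', 'c', 'a', 'd', 'e']
'b': index 0 in ['b', 'c', 'a', 'd', 'e'] -> ['b', 'c', 'a', 'd', 'e']
'e': index 4 in ['b', 'c', 'a', 'd', 'e'] -> ['e', 'b', 'c', 'a', 'd']
'a': index 3 in ['e', 'b', 'c', 'a', 'd'] -> ['a', 'e', 'b', 'c', 'd']
'b': index 2 in ['a', 'e', 'b', 'c', 'd'] -> ['b', 'a', 'e', 'c', 'd']
'e': index 2 in ['b', 'a', 'e', 'c', 'd'] -> ['e', 'b', 'a', 'c', 'd']
'a': index 2 in ['e', 'b', 'a', 'c', 'd'] -> ['a', 'e', 'b', 'c', 'd']
'b': index 2 in ['a', 'e', 'b', 'c', 'd'] -> ['b', 'a', 'e', 'c', 'd']
'a': index 1 in ['b', 'a', 'e', 'c', 'd'] -> ['a', 'b', 'e', 'c', 'd']
'd': index 4 in ['a', 'b', 'e', 'c', 'd'] -> ['d', 'a', 'b', 'e', 'c']
'e': index 3 in ['d', 'a', 'b', 'e', 'c'] -> ['e', 'd', 'a', 'b', 'c']


Output: [2, 2, 0, 4, 3, 2, 2, 2, 2, 1, 4, 3]


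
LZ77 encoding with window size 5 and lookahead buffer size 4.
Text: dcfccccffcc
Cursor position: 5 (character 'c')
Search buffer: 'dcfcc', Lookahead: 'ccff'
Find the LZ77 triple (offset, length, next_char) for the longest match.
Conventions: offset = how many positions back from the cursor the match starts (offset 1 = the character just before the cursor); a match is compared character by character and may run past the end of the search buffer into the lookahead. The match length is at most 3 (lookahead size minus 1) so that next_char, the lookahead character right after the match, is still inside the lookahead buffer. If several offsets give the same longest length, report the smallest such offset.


Try each offset into the search buffer:
  offset=1 (pos 4, char 'c'): match length 2
  offset=2 (pos 3, char 'c'): match length 2
  offset=3 (pos 2, char 'f'): match length 0
  offset=4 (pos 1, char 'c'): match length 1
  offset=5 (pos 0, char 'd'): match length 0
Longest match has length 2, found at offsets 1, 2; take the smallest, offset 1.
next_char = character at position 5 + 2 = 7 -> 'f'

Best match: offset=1, length=2 (matching 'cc' starting at position 4)
LZ77 triple: (1, 2, 'f')


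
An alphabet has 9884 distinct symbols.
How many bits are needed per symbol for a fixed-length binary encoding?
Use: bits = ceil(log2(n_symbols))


log2(9884) = 13.2709
Bracket: 2^13 = 8192 < 9884 <= 2^14 = 16384
So ceil(log2(9884)) = 14

bits = ceil(log2(9884)) = ceil(13.2709) = 14 bits


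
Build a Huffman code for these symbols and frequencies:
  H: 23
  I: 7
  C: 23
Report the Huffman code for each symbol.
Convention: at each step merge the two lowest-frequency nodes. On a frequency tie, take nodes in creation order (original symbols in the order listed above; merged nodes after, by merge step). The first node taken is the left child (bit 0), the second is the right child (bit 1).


Huffman tree construction:
Step 1: Merge I(7) + H(23) = 30
Step 2: Merge C(23) + (I+H)(30) = 53
Read each symbol's code off the tree from the root (left child = 0, right child = 1).

Codes:
  H: 11 (length 2)
  I: 10 (length 2)
  C: 0 (length 1)
Average code length: 83/53 = 1.5660 bits/symbol


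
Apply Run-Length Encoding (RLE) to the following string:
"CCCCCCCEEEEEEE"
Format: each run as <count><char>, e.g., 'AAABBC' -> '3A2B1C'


Scanning runs left to right:
  i=0: run of 'C' x 7 -> '7C'
  i=7: run of 'E' x 7 -> '7E'

RLE = 7C7E


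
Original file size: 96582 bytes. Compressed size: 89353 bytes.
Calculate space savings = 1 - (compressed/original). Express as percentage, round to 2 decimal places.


ratio = compressed/original = 89353/96582 = 0.925152
savings = 1 - ratio = 1 - 0.925152 = 0.074848
as a percentage: 0.074848 * 100 = 7.48%

Space savings = 1 - 89353/96582 = 7.48%


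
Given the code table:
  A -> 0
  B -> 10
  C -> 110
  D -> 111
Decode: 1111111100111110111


Decoding:
111 -> D
111 -> D
110 -> C
0 -> A
111 -> D
110 -> C
111 -> D


Result: DDCADCD


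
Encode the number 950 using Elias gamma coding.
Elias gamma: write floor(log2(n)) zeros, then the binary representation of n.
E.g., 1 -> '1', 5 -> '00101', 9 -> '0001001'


num_bits = floor(log2(950)) + 1 = 10
leading_zeros = num_bits - 1 = 9
binary(950) = 1110110110

Elias gamma(950) = '000000000' + '1110110110' = 0000000001110110110 (19 bits)


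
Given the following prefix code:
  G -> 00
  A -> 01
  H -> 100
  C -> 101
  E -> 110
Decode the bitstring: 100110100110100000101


Decoding step by step:
Bits 100 -> H
Bits 110 -> E
Bits 100 -> H
Bits 110 -> E
Bits 100 -> H
Bits 00 -> G
Bits 01 -> A
Bits 01 -> A


Decoded message: HEHEHGAA


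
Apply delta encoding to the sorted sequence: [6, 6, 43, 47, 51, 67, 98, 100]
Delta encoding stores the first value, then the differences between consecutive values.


First value: 6
Deltas:
  6 - 6 = 0
  43 - 6 = 37
  47 - 43 = 4
  51 - 47 = 4
  67 - 51 = 16
  98 - 67 = 31
  100 - 98 = 2


Delta encoded: [6, 0, 37, 4, 4, 16, 31, 2]


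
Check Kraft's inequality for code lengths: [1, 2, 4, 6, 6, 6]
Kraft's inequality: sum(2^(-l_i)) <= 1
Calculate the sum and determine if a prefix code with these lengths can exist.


Sum = 2^(-1) + 2^(-2) + 2^(-4) + 2^(-6) + 2^(-6) + 2^(-6)
    = 0.5 + 0.25 + 0.0625 + 0.015625 + 0.015625 + 0.015625
    = 55/64 = 0.859375
Since 0.859375 <= 1, Kraft's inequality IS satisfied.
A prefix code with these lengths CAN exist.

Kraft sum = 0.859375. Satisfied.


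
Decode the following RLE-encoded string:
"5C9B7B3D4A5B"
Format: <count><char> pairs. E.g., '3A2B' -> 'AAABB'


Expanding each <count><char> pair:
  5C -> 'CCCCC'
  9B -> 'BBBBBBBBB'
  7B -> 'BBBBBBB'
  3D -> 'DDD'
  4A -> 'AAAA'
  5B -> 'BBBBB'

Decoded = CCCCCBBBBBBBBBBBBBBBBDDDAAAABBBBB


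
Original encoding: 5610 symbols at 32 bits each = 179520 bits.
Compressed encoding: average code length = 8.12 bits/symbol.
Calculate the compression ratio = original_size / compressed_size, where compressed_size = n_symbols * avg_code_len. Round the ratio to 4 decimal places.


original_size = n_symbols * orig_bits = 5610 * 32 = 179520 bits
compressed_size = n_symbols * avg_code_len = 5610 * 8.12 = 45553.2 bits
ratio = original_size / compressed_size = 179520 / 45553.2 = 3.9409

Compression ratio = 3.9409


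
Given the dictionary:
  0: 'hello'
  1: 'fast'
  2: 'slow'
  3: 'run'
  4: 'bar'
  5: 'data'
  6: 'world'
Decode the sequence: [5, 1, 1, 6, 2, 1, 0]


Look up each index in the dictionary:
  5 -> 'data'
  1 -> 'fast'
  1 -> 'fast'
  6 -> 'world'
  2 -> 'slow'
  1 -> 'fast'
  0 -> 'hello'

Decoded: "data fast fast world slow fast hello"


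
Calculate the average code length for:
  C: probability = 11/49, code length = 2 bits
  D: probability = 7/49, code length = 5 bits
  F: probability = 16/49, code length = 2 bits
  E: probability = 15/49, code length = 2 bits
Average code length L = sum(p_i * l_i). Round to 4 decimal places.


Weighted contributions p_i * l_i:
  C: (11/49) * 2 = 22/49
  D: (7/49) * 5 = 35/49
  F: (16/49) * 2 = 32/49
  E: (15/49) * 2 = 30/49
Sum = (22 + 35 + 32 + 30)/49 = 119/49

L = 119/49 = 2.4286 bits/symbol


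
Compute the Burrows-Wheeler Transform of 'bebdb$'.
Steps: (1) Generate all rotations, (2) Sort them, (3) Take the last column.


Rotations (sorted):
  0: $bebdb -> last char: b
  1: b$bebd -> last char: d
  2: bdb$be -> last char: e
  3: bebdb$ -> last char: $
  4: db$beb -> last char: b
  5: ebdb$b -> last char: b


BWT = bde$bb


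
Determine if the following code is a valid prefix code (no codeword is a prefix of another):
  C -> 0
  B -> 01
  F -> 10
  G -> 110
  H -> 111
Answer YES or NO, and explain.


Checking each pair (does one codeword prefix another?):
  C='0' vs B='01': prefix -- VIOLATION

NO -- this is NOT a valid prefix code. C (0) is a prefix of B (01).


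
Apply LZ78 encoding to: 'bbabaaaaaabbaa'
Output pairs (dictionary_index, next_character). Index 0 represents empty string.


LZ78 encoding steps:
Dictionary: {0: ''}
Step 1: w='' (idx 0), next='b' -> output (0, 'b'), add 'b' as idx 1
Step 2: w='b' (idx 1), next='a' -> output (1, 'a'), add 'ba' as idx 2
Step 3: w='ba' (idx 2), next='a' -> output (2, 'a'), add 'baa' as idx 3
Step 4: w='' (idx 0), next='a' -> output (0, 'a'), add 'a' as idx 4
Step 5: w='a' (idx 4), next='a' -> output (4, 'a'), add 'aa' as idx 5
Step 6: w='a' (idx 4), next='b' -> output (4, 'b'), add 'ab' as idx 6
Step 7: w='baa' (idx 3), end of input -> output (3, '')


Encoded: [(0, 'b'), (1, 'a'), (2, 'a'), (0, 'a'), (4, 'a'), (4, 'b'), (3, '')]


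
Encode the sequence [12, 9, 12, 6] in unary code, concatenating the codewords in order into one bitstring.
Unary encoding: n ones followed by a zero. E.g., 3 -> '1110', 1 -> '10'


Encode each number as n ones followed by a terminating 0:
  12 -> 1111111111110 (13 bits)
  9 -> 1111111110 (10 bits)
  12 -> 1111111111110 (13 bits)
  6 -> 1111110 (7 bits)
Total length = 13 + 10 + 13 + 7 = 43 bits.

Unary([12, 9, 12, 6]) = 1111111111110111111111011111111111101111110 (43 bits)


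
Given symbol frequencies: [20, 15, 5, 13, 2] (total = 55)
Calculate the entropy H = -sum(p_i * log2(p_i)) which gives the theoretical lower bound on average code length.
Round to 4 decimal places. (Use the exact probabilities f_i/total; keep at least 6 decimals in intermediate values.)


Per-symbol terms -p_i * log2(p_i) with p_i = f_i/55:
  p = 20/55 = 0.363636: log2(p) = -1.459432, -p*log2(p) = 0.530702
  p = 15/55 = 0.272727: log2(p) = -1.874469, -p*log2(p) = 0.511219
  p = 5/55 = 0.090909: log2(p) = -3.459432, -p*log2(p) = 0.314494
  p = 13/55 = 0.236364: log2(p) = -2.080920, -p*log2(p) = 0.491854
  p = 2/55 = 0.036364: log2(p) = -4.781360, -p*log2(p) = 0.173868
H = 0.530702 + 0.511219 + 0.314494 + 0.491854 + 0.173868 = 2.022137

H = 2.0221 bits/symbol


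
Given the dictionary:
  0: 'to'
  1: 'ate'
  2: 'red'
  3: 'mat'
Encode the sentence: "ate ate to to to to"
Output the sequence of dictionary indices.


Look up each word in the dictionary:
  'ate' -> 1
  'ate' -> 1
  'to' -> 0
  'to' -> 0
  'to' -> 0
  'to' -> 0

Encoded: [1, 1, 0, 0, 0, 0]


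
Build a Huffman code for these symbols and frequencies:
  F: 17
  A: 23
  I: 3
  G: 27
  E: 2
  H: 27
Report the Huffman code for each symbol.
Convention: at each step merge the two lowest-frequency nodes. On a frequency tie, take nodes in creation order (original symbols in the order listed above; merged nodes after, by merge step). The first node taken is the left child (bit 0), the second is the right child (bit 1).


Huffman tree construction:
Step 1: Merge E(2) + I(3) = 5
Step 2: Merge (E+I)(5) + F(17) = 22
Step 3: Merge ((E+I)+F)(22) + A(23) = 45
Step 4: Merge G(27) + H(27) = 54
Step 5: Merge (((E+I)+F)+A)(45) + (G+H)(54) = 99
Read each symbol's code off the tree from the root (left child = 0, right child = 1).

Codes:
  F: 001 (length 3)
  A: 01 (length 2)
  I: 0001 (length 4)
  G: 10 (length 2)
  E: 0000 (length 4)
  H: 11 (length 2)
Average code length: 225/99 = 2.2727 bits/symbol


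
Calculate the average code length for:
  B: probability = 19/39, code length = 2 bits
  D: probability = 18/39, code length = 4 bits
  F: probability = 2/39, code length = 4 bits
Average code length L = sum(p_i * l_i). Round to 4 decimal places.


Weighted contributions p_i * l_i:
  B: (19/39) * 2 = 38/39
  D: (18/39) * 4 = 72/39
  F: (2/39) * 4 = 8/39
Sum = (38 + 72 + 8)/39 = 118/39

L = 118/39 = 3.0256 bits/symbol


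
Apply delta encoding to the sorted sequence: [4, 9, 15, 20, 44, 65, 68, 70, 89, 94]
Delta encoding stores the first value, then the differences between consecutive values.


First value: 4
Deltas:
  9 - 4 = 5
  15 - 9 = 6
  20 - 15 = 5
  44 - 20 = 24
  65 - 44 = 21
  68 - 65 = 3
  70 - 68 = 2
  89 - 70 = 19
  94 - 89 = 5


Delta encoded: [4, 5, 6, 5, 24, 21, 3, 2, 19, 5]


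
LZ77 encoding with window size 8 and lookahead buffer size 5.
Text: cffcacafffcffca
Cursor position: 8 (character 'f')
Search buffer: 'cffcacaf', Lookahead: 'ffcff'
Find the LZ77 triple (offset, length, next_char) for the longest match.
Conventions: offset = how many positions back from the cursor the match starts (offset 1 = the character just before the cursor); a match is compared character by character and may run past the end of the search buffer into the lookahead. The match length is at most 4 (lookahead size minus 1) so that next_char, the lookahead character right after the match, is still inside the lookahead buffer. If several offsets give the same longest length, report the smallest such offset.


Try each offset into the search buffer:
  offset=1 (pos 7, char 'f'): match length 2
  offset=2 (pos 6, char 'a'): match length 0
  offset=3 (pos 5, char 'c'): match length 0
  offset=4 (pos 4, char 'a'): match length 0
  offset=5 (pos 3, char 'c'): match length 0
  offset=6 (pos 2, char 'f'): match length 1
  offset=7 (pos 1, char 'f'): match length 3
  offset=8 (pos 0, char 'c'): match length 0
Longest match has length 3 at offset 7.
next_char = character at position 8 + 3 = 11 -> 'f'

Best match: offset=7, length=3 (matching 'ffc' starting at position 1)
LZ77 triple: (7, 3, 'f')


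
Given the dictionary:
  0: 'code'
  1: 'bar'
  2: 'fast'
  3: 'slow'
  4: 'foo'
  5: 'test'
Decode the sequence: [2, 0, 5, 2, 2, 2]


Look up each index in the dictionary:
  2 -> 'fast'
  0 -> 'code'
  5 -> 'test'
  2 -> 'fast'
  2 -> 'fast'
  2 -> 'fast'

Decoded: "fast code test fast fast fast"


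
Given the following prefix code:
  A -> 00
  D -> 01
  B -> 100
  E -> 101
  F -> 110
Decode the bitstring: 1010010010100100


Decoding step by step:
Bits 101 -> E
Bits 00 -> A
Bits 100 -> B
Bits 101 -> E
Bits 00 -> A
Bits 100 -> B


Decoded message: EABEAB


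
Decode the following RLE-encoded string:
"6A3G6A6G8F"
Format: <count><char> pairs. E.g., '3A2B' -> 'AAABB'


Expanding each <count><char> pair:
  6A -> 'AAAAAA'
  3G -> 'GGG'
  6A -> 'AAAAAA'
  6G -> 'GGGGGG'
  8F -> 'FFFFFFFF'

Decoded = AAAAAAGGGAAAAAAGGGGGGFFFFFFFF


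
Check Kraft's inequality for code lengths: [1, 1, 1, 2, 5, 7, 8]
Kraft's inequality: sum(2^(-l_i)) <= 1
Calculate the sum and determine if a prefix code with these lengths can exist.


Sum = 2^(-1) + 2^(-1) + 2^(-1) + 2^(-2) + 2^(-5) + 2^(-7) + 2^(-8)
    = 0.5 + 0.5 + 0.5 + 0.25 + 0.03125 + 0.0078125 + 0.00390625
    = 459/256 = 1.79296875
Since 1.79296875 > 1, Kraft's inequality is NOT satisfied.
A prefix code with these lengths CANNOT exist.

Kraft sum = 1.79296875. Not satisfied.


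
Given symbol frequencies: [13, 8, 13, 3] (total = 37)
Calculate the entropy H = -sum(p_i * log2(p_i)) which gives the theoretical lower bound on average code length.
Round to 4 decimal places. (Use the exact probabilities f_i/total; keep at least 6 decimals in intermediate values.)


Per-symbol terms -p_i * log2(p_i) with p_i = f_i/37:
  p = 13/37 = 0.351351: log2(p) = -1.509014, -p*log2(p) = 0.530194
  p = 8/37 = 0.216216: log2(p) = -2.209453, -p*log2(p) = 0.477720
  p = 13/37 = 0.351351: log2(p) = -1.509014, -p*log2(p) = 0.530194
  p = 3/37 = 0.081081: log2(p) = -3.624491, -p*log2(p) = 0.293878
H = 0.530194 + 0.477720 + 0.530194 + 0.293878 = 1.831986

H = 1.832 bits/symbol


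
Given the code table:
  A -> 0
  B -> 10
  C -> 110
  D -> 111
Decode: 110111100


Decoding:
110 -> C
111 -> D
10 -> B
0 -> A


Result: CDBA


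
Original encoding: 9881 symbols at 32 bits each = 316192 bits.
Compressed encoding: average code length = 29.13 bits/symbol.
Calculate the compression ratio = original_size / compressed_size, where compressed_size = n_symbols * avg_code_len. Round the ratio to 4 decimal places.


original_size = n_symbols * orig_bits = 9881 * 32 = 316192 bits
compressed_size = n_symbols * avg_code_len = 9881 * 29.13 = 287833.53 bits
ratio = original_size / compressed_size = 316192 / 287833.53 = 1.0985

Compression ratio = 1.0985


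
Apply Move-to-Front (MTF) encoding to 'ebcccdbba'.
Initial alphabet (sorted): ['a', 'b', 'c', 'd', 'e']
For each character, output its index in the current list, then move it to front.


MTF encoding:
'e': index 4 in ['a', 'b', 'c', 'd', 'e'] -> ['e', 'a', 'b', 'c', 'd']
'b': index 2 in ['e', 'a', 'b', 'c', 'd'] -> ['b', 'e', 'a', 'c', 'd']
'c': index 3 in ['b', 'e', 'a', 'c', 'd'] -> ['c', 'b', 'e', 'a', 'd']
'c': index 0 in ['c', 'b', 'e', 'a', 'd'] -> ['c', 'b', 'e', 'a', 'd']
'c': index 0 in ['c', 'b', 'e', 'a', 'd'] -> ['c', 'b', 'e', 'a', 'd']
'd': index 4 in ['c', 'b', 'e', 'a', 'd'] -> ['d', 'c', 'b', 'e', 'a']
'b': index 2 in ['d', 'c', 'b', 'e', 'a'] -> ['b', 'd', 'c', 'e', 'a']
'b': index 0 in ['b', 'd', 'c', 'e', 'a'] -> ['b', 'd', 'c', 'e', 'a']
'a': index 4 in ['b', 'd', 'c', 'e', 'a'] -> ['a', 'b', 'd', 'c', 'e']


Output: [4, 2, 3, 0, 0, 4, 2, 0, 4]


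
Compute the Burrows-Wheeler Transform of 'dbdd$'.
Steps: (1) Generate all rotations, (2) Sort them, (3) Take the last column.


Rotations (sorted):
  0: $dbdd -> last char: d
  1: bdd$d -> last char: d
  2: d$dbd -> last char: d
  3: dbdd$ -> last char: $
  4: dd$db -> last char: b


BWT = ddd$b


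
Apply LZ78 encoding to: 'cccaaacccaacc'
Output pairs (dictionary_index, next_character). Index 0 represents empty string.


LZ78 encoding steps:
Dictionary: {0: ''}
Step 1: w='' (idx 0), next='c' -> output (0, 'c'), add 'c' as idx 1
Step 2: w='c' (idx 1), next='c' -> output (1, 'c'), add 'cc' as idx 2
Step 3: w='' (idx 0), next='a' -> output (0, 'a'), add 'a' as idx 3
Step 4: w='a' (idx 3), next='a' -> output (3, 'a'), add 'aa' as idx 4
Step 5: w='cc' (idx 2), next='c' -> output (2, 'c'), add 'ccc' as idx 5
Step 6: w='aa' (idx 4), next='c' -> output (4, 'c'), add 'aac' as idx 6
Step 7: w='c' (idx 1), end of input -> output (1, '')


Encoded: [(0, 'c'), (1, 'c'), (0, 'a'), (3, 'a'), (2, 'c'), (4, 'c'), (1, '')]


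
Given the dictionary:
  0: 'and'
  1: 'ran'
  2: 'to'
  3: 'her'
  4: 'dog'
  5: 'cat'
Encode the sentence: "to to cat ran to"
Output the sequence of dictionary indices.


Look up each word in the dictionary:
  'to' -> 2
  'to' -> 2
  'cat' -> 5
  'ran' -> 1
  'to' -> 2

Encoded: [2, 2, 5, 1, 2]


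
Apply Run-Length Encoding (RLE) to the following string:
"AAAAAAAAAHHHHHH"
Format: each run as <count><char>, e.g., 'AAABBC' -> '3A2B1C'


Scanning runs left to right:
  i=0: run of 'A' x 9 -> '9A'
  i=9: run of 'H' x 6 -> '6H'

RLE = 9A6H


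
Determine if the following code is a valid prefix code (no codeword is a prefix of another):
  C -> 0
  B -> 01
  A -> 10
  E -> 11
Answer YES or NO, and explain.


Checking each pair (does one codeword prefix another?):
  C='0' vs B='01': prefix -- VIOLATION

NO -- this is NOT a valid prefix code. C (0) is a prefix of B (01).


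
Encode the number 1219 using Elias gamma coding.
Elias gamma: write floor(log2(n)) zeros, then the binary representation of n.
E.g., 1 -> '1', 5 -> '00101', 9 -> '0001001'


num_bits = floor(log2(1219)) + 1 = 11
leading_zeros = num_bits - 1 = 10
binary(1219) = 10011000011

Elias gamma(1219) = '0000000000' + '10011000011' = 000000000010011000011 (21 bits)


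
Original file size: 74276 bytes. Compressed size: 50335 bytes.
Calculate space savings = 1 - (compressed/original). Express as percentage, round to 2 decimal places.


ratio = compressed/original = 50335/74276 = 0.677675
savings = 1 - ratio = 1 - 0.677675 = 0.322325
as a percentage: 0.322325 * 100 = 32.23%

Space savings = 1 - 50335/74276 = 32.23%


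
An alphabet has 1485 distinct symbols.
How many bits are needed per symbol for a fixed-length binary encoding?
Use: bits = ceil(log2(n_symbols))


log2(1485) = 10.5362
Bracket: 2^10 = 1024 < 1485 <= 2^11 = 2048
So ceil(log2(1485)) = 11

bits = ceil(log2(1485)) = ceil(10.5362) = 11 bits


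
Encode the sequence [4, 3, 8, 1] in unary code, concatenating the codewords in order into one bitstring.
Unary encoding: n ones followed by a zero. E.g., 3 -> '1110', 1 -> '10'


Encode each number as n ones followed by a terminating 0:
  4 -> 11110 (5 bits)
  3 -> 1110 (4 bits)
  8 -> 111111110 (9 bits)
  1 -> 10 (2 bits)
Total length = 5 + 4 + 9 + 2 = 20 bits.

Unary([4, 3, 8, 1]) = 11110111011111111010 (20 bits)
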